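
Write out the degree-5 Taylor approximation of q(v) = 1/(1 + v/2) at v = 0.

[v^0] = 1;  [v^1] = -1/2;  [v^2] = 1/4;  [v^3] = -1/8;  [v^4] = 1/16;  [v^5] = -1/32.

-v^5/32 + v^4/16 - v^3/8 + v^2/4 - v/2 + 1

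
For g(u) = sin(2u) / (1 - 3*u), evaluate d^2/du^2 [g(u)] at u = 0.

Expand 1/(denominator) as a geometric series and multiply by the numerator's series.
The coefficient of u^2 in the expansion is 6, so g′′(0) = 2! * (6) = 12.

12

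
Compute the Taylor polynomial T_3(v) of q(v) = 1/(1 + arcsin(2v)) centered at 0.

Compose series: expand the inner function first, then feed it into the outer expansion.
q(0) = 1
q′(0) = -2
q′′(0) = 8
q′′′(0) = -56

-28*v^3/3 + 4*v^2 - 2*v + 1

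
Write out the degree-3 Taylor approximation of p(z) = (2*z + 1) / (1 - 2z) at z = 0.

16*z^3 + 8*z^2 + 4*z + 1

Shift and add copies of the series according to the polynomial's terms.
p(0) = 1
p′(0) = 4
p′′(0) = 16
p′′′(0) = 96
The Taylor polynomial is Σ p^(k)(0)/k! · z^k.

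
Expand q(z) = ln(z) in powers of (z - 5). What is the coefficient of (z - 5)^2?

q(5) = ln(5)
q′(5) = 1/5
q′′(5) = -1/25
Dividing each by k! gives the coefficients c_0, ..., c_2.

-1/50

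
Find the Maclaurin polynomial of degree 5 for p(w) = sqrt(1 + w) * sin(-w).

19*w^5/1920 + w^4/48 + 7*w^3/24 - w^2/2 - w

Write out both Maclaurin series and multiply, keeping only the needed powers.
p(0) = 0
p′(0) = -1
p′′(0) = -1
p′′′(0) = 7/4
p^(4)(0) = 1/2
p^(5)(0) = 19/16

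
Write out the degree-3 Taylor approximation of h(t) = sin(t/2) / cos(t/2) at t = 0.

t^3/24 + t/2

Divide the numerator series by the denominator series (power-series long division).
[t^0] = 0;  [t^1] = 1/2;  [t^2] = 0;  [t^3] = 1/24.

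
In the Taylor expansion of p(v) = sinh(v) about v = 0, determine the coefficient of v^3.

1/6

Differentiate repeatedly and evaluate at the center.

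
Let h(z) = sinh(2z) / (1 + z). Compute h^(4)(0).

Expand each factor separately, then convolve coefficients.
The coefficient of z^4 in the expansion is -10/3, so h^(4)(0) = 4! * (-10/3) = -80.

-80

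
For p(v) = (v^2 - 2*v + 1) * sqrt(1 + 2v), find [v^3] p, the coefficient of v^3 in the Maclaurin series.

5/2

Shift and add copies of the series according to the polynomial's terms.
p(0) = 1
p′(0) = -1
p′′(0) = -3
p′′′(0) = 15
Dividing each by k! gives the coefficients c_0, ..., c_3.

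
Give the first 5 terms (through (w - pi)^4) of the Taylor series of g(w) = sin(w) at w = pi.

Apply the Taylor formula c_k = f^(k)(a)/k!.

(w - pi)^3/6 - (w - pi)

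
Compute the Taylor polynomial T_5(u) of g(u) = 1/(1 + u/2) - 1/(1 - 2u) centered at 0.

Expand each term separately and add.

-1025*u^5/32 - 255*u^4/16 - 65*u^3/8 - 15*u^2/4 - 5*u/2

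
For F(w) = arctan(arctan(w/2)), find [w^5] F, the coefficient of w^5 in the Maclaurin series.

11/480

Compose series: expand the inner function first, then feed it into the outer expansion.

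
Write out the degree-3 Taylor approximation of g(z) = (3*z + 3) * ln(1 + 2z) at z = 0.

2*z^3 + 6*z

Distribute the polynomial across the series and collect like powers.
g(0) = 0
g′(0) = 6
g′′(0) = 0
g′′′(0) = 12
Dividing each by k! gives the coefficients c_0, ..., c_3.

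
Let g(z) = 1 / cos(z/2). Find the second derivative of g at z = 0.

1/4

Write the quotient as an unknown series and match coefficients against numerator = denominator · series.
From the series, [z^2] g = 1/8; multiply by 2! = 2 to get 1/4.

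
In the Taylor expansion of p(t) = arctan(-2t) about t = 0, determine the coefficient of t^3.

Use the known series and substitute for the argument.
p(0) = 0
p′(0) = -2
p′′(0) = 0
p′′′(0) = 16
So c_3 = p′′′(0)/3! = 8/3.

8/3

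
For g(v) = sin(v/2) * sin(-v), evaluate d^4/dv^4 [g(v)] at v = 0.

5/2

Take the Cauchy product of the two expansions.
The coefficient of v^4 in the expansion is 5/48, so g^(4)(0) = 4! * (5/48) = 5/2.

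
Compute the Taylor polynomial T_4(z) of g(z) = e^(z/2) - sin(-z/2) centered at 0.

z^4/384 + z^2/8 + z + 1

Add the two expansions coefficient-wise.
[z^0] = 1;  [z^1] = 1;  [z^2] = 1/8;  [z^3] = 0;  [z^4] = 1/384.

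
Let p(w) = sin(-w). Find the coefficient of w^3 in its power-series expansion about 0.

Apply the Taylor formula c_k = f^(k)(a)/k!.

1/6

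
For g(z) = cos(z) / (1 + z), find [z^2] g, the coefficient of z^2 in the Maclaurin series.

Write out both Maclaurin series and multiply, keeping only the needed powers.

1/2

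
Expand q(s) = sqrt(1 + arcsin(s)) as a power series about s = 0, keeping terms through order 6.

Let u equal the inner series; expand the outer function in u and truncate.
[s^0] = 1;  [s^1] = 1/2;  [s^2] = -1/8;  [s^3] = 7/48;  [s^4] = -31/384;  [s^5] = 123/1280;  [s^6] = -3169/46080.

-3169*s^6/46080 + 123*s^5/1280 - 31*s^4/384 + 7*s^3/48 - s^2/8 + s/2 + 1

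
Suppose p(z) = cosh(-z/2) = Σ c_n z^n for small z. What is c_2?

1/8

Use the known series and substitute for the argument.
p(0) = 1
p′(0) = 0
p′′(0) = 1/4
So c_2 = p′′(0)/2! = 1/8.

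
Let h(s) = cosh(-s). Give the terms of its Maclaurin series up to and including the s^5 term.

h(0) = 1
h′(0) = 0
h′′(0) = 1
h′′′(0) = 0
h^(4)(0) = 1
h^(5)(0) = 0

s^4/24 + s^2/2 + 1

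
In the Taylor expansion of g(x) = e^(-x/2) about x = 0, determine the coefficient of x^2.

1/8

g(0) = 1
g′(0) = -1/2
g′′(0) = 1/4
So c_2 = g′′(0)/2! = 1/8.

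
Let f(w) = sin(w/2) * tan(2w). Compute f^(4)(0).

31

Multiply the two series term by term and collect like powers.
The coefficient of w^4 in the expansion is 31/24, so f^(4)(0) = 4! * (31/24) = 31.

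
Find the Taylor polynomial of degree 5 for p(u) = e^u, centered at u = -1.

Compute the successive derivatives at the expansion point and divide by k!.
[(u + 1)^0] = e^(-1);  [(u + 1)^1] = e^(-1);  [(u + 1)^2] = e^(-1)/2;  [(u + 1)^3] = e^(-1)/6;  [(u + 1)^4] = e^(-1)/24;  [(u + 1)^5] = e^(-1)/120.

(u + 1)^5*e^(-1)/120 + (u + 1)^4*e^(-1)/24 + (u + 1)^3*e^(-1)/6 + (u + 1)^2*e^(-1)/2 + (u + 1)*e^(-1) + e^(-1)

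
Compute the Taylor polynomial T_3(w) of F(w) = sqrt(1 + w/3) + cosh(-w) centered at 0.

Expand each term separately and add.
F(0) = 2
F′(0) = 1/6
F′′(0) = 35/36
F′′′(0) = 1/72
Then c_k = F^(k)(0)/k! gives each Taylor coefficient.

w^3/432 + 35*w^2/72 + w/6 + 2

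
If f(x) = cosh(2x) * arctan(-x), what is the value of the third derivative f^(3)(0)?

Expand each factor separately, then convolve coefficients.
From the series, [x^3] f = -5/3; multiply by 3! = 6 to get -10.

-10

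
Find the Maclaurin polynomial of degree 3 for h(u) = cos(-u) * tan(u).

-u^3/6 + u

Take the Cauchy product of the two expansions.
h(0) = 0
h′(0) = 1
h′′(0) = 0
h′′′(0) = -1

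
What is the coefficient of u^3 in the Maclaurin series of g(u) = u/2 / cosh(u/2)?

-1/16

Invert the denominator's series and multiply.
g(0) = 0
g′(0) = 1/2
g′′(0) = 0
g′′′(0) = -3/8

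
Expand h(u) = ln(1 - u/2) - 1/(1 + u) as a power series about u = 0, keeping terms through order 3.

Expand each term separately and add.
h(0) = -1
h′(0) = 1/2
h′′(0) = -9/4
h′′′(0) = 23/4
Dividing each by k! gives the coefficients c_0, ..., c_3.

23*u^3/24 - 9*u^2/8 + u/2 - 1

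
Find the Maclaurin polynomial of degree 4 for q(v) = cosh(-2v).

Use the known series and substitute for the argument.
[v^0] = 1;  [v^1] = 0;  [v^2] = 2;  [v^3] = 0;  [v^4] = 2/3.

2*v^4/3 + 2*v^2 + 1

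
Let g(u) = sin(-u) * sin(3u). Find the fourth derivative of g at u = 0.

Expand each factor separately, then convolve coefficients.
From the series, [u^4] g = 5; multiply by 4! = 24 to get 120.

120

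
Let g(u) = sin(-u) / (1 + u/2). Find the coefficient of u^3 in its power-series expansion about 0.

-1/12

Expand each factor separately, then convolve coefficients.
[u^0] = 0;  [u^1] = -1;  [u^2] = 1/2;  [u^3] = -1/12.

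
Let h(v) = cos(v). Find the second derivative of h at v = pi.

1

Differentiate repeatedly and evaluate at the center.
From the series, [(v - pi)^2] h = 1/2; multiply by 2! = 2 to get 1.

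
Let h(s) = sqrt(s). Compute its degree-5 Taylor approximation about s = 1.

7*(s - 1)^5/256 - 5*(s - 1)^4/128 + (s - 1)^3/16 - (s - 1)^2/8 + (s - 1)/2 + 1

h(1) = 1
h′(1) = 1/2
h′′(1) = -1/4
h′′′(1) = 3/8
h^(4)(1) = -15/16
h^(5)(1) = 105/32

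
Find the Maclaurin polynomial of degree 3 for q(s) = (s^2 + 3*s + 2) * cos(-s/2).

Shift and add copies of the series according to the polynomial's terms.
q(0) = 2
q′(0) = 3
q′′(0) = 3/2
q′′′(0) = -9/4
Dividing each by k! gives the coefficients c_0, ..., c_3.

-3*s^3/8 + 3*s^2/4 + 3*s + 2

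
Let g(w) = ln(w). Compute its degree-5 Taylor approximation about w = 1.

(w - 1)^5/5 - (w - 1)^4/4 + (w - 1)^3/3 - (w - 1)^2/2 + (w - 1)

Compute the successive derivatives at the expansion point and divide by k!.
g(1) = 0
g′(1) = 1
g′′(1) = -1
g′′′(1) = 2
g^(4)(1) = -6
g^(5)(1) = 24
Dividing each by k! gives the coefficients c_0, ..., c_5.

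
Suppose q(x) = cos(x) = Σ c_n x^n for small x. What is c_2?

Differentiate repeatedly and evaluate at the center.
q(0) = 1
q′(0) = 0
q′′(0) = -1
So c_2 = q′′(0)/2! = -1/2.

-1/2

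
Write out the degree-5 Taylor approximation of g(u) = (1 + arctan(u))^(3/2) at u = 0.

Let u equal the inner series; expand the outer function in u and truncate.
g(0) = 1
g′(0) = 3/2
g′′(0) = 3/4
g′′′(0) = -27/8
g^(4)(0) = -87/16
g^(5)(0) = 1347/32
Dividing each by k! gives the coefficients c_0, ..., c_5.

449*u^5/1280 - 29*u^4/128 - 9*u^3/16 + 3*u^2/8 + 3*u/2 + 1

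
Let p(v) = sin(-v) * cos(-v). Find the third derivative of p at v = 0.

Expand each factor separately, then convolve coefficients.
The coefficient of v^3 in the expansion is 2/3, so p′′′(0) = 3! * (2/3) = 4.

4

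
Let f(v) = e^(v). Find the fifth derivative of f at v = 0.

1

Apply the Taylor formula c_k = f^(k)(a)/k!.
The coefficient of v^5 in the expansion is 1/120, so f^(5)(0) = 5! * (1/120) = 1.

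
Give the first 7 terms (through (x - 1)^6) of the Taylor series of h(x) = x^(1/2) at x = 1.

Differentiate repeatedly and evaluate at the center.

-21*(x - 1)^6/1024 + 7*(x - 1)^5/256 - 5*(x - 1)^4/128 + (x - 1)^3/16 - (x - 1)^2/8 + (x - 1)/2 + 1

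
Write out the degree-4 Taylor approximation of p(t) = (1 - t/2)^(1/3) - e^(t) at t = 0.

Add the two expansions coefficient-wise.
[t^0] = 0;  [t^1] = -7/6;  [t^2] = -19/36;  [t^3] = -113/648;  [t^4] = -43/972.

-43*t^4/972 - 113*t^3/648 - 19*t^2/36 - 7*t/6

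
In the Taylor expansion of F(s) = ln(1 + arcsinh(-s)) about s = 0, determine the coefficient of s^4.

-1/12

Let u equal the inner series; expand the outer function in u and truncate.
F(0) = 0
F′(0) = -1
F′′(0) = -1
F′′′(0) = -1
F^(4)(0) = -2
So c_4 = F^(4)(0)/4! = -1/12.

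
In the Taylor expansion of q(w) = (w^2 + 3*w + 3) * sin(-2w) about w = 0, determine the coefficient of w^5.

8/15

Distribute the polynomial across the series and collect like powers.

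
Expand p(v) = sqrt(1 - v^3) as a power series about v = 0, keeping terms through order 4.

[v^0] = 1;  [v^1] = 0;  [v^2] = 0;  [v^3] = -1/2;  [v^4] = 0.

1 - v^3/2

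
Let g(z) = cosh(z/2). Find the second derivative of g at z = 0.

1/4

From the series, [z^2] g = 1/8; multiply by 2! = 2 to get 1/4.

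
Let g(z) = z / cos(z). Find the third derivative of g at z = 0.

3

Divide the numerator series by the denominator series (power-series long division).
The coefficient of z^3 in the expansion is 1/2, so g′′′(0) = 3! * (1/2) = 3.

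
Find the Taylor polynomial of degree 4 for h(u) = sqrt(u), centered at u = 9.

-5*(u - 9)^4/279936 + (u - 9)^3/3888 - (u - 9)^2/216 + (u - 9)/6 + 3

Apply the Taylor formula c_k = f^(k)(a)/k!.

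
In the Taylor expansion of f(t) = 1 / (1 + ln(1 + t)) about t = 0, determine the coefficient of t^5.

-347/60

Write 1/(1+u) = 1 - u + u^2 - u^3 + ... and substitute the series for u.
f(0) = 1
f′(0) = -1
f′′(0) = 3
f′′′(0) = -14
f^(4)(0) = 88
f^(5)(0) = -694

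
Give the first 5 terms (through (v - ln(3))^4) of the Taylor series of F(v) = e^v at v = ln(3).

Compute the successive derivatives at the expansion point and divide by k!.
F(ln(3)) = 3
F′(ln(3)) = 3
F′′(ln(3)) = 3
F′′′(ln(3)) = 3
F^(4)(ln(3)) = 3
The Taylor polynomial is Σ F^(k)(ln(3))/k! · (v - ln(3))^k.

(v - ln(3))^4/8 + (v - ln(3))^3/2 + 3*(v - ln(3))^2/2 + 3*(v - ln(3)) + 3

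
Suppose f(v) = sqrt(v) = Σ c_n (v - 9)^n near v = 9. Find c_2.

-1/216

Compute the successive derivatives at the expansion point and divide by k!.
[(v - 9)^0] = 3;  [(v - 9)^1] = 1/6;  [(v - 9)^2] = -1/216.
So c_2 = f′′(9)/2! = -1/216.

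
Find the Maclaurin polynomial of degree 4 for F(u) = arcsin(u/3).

u^3/162 + u/3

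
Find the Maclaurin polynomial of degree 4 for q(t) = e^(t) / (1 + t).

Expand each factor separately, then convolve coefficients.
q(0) = 1
q′(0) = 0
q′′(0) = 1
q′′′(0) = -2
q^(4)(0) = 9

3*t^4/8 - t^3/3 + t^2/2 + 1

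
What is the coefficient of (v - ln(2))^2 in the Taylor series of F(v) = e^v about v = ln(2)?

c_2 = F′′(ln(2))/2! = 1.

1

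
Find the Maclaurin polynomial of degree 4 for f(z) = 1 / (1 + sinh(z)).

4*z^4/3 - 7*z^3/6 + z^2 - z + 1

Use the geometric series for the reciprocal, then substitute.
f(0) = 1
f′(0) = -1
f′′(0) = 2
f′′′(0) = -7
f^(4)(0) = 32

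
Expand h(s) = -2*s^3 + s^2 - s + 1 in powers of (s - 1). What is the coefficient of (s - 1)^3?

-2

Compute the successive derivatives at the expansion point and divide by k!.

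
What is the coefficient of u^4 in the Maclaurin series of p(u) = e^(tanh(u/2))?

Let u equal the inner series; expand the outer function in u and truncate.
p(0) = 1
p′(0) = 1/2
p′′(0) = 1/4
p′′′(0) = -1/8
p^(4)(0) = -7/16
The Taylor polynomial is Σ p^(k)(0)/k! · u^k.

-7/384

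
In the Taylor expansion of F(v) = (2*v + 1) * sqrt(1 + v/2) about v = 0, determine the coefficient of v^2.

Shift and add copies of the series according to the polynomial's terms.

15/32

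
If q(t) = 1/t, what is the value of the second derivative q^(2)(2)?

The coefficient of (t - 2)^2 in the expansion is 1/8, so q′′(2) = 2! * (1/8) = 1/4.

1/4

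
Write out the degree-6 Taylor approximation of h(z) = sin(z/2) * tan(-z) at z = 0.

Write out both Maclaurin series and multiply, keeping only the needed powers.
[z^0] = 0;  [z^1] = 0;  [z^2] = -1/2;  [z^3] = 0;  [z^4] = -7/48;  [z^5] = 0;  [z^6] = -691/11520.

-691*z^6/11520 - 7*z^4/48 - z^2/2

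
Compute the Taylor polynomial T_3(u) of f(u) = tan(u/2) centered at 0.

Use the known series and substitute for the argument.
f(0) = 0
f′(0) = 1/2
f′′(0) = 0
f′′′(0) = 1/4

u^3/24 + u/2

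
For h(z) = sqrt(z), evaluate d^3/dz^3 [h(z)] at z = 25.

3/25000

Differentiate repeatedly and evaluate at the center.
From the series, [(z - 25)^3] h = 1/50000; multiply by 3! = 6 to get 3/25000.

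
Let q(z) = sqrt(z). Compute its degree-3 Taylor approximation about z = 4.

(z - 4)^3/512 - (z - 4)^2/64 + (z - 4)/4 + 2

Apply the Taylor formula c_k = f^(k)(a)/k!.
q(4) = 2
q′(4) = 1/4
q′′(4) = -1/32
q′′′(4) = 3/256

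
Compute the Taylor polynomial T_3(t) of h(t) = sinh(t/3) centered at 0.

t^3/162 + t/3

Apply the Taylor formula c_k = f^(k)(a)/k!.
h(0) = 0
h′(0) = 1/3
h′′(0) = 0
h′′′(0) = 1/27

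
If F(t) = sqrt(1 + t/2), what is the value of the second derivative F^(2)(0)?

The coefficient of t^2 in the expansion is -1/32, so F′′(0) = 2! * (-1/32) = -1/16.

-1/16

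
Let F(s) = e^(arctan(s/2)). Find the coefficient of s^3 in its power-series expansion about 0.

Substitute the inner expansion into the outer series and collect powers.
F(0) = 1
F′(0) = 1/2
F′′(0) = 1/4
F′′′(0) = -1/8
So c_3 = F′′′(0)/3! = -1/48.

-1/48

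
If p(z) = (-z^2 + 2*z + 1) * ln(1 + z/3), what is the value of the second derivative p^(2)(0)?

11/9

Distribute the polynomial across the series and collect like powers.
The coefficient of z^2 in the expansion is 11/18, so p′′(0) = 2! * (11/18) = 11/9.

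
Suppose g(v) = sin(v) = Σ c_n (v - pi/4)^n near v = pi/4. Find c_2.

-sqrt(2)/4

g(pi/4) = sqrt(2)/2
g′(pi/4) = sqrt(2)/2
g′′(pi/4) = -sqrt(2)/2
Dividing each by k! gives the coefficients c_0, ..., c_2.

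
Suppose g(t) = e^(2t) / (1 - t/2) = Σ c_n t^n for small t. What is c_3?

71/24

Write out both Maclaurin series and multiply, keeping only the needed powers.
g(0) = 1
g′(0) = 5/2
g′′(0) = 13/2
g′′′(0) = 71/4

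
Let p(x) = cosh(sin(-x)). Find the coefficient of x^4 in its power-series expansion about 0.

-1/8

Let u equal the inner series; expand the outer function in u and truncate.
[x^0] = 1;  [x^1] = 0;  [x^2] = 1/2;  [x^3] = 0;  [x^4] = -1/8.
So c_4 = p^(4)(0)/4! = -1/8.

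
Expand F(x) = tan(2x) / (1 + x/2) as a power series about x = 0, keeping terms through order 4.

Write out both Maclaurin series and multiply, keeping only the needed powers.
F(0) = 0
F′(0) = 2
F′′(0) = -2
F′′′(0) = 19
F^(4)(0) = -38
Dividing each by k! gives the coefficients c_0, ..., c_4.

-19*x^4/12 + 19*x^3/6 - x^2 + 2*x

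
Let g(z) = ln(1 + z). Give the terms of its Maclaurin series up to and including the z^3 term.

z^3/3 - z^2/2 + z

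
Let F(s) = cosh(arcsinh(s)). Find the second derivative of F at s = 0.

1

Let u equal the inner series; expand the outer function in u and truncate.
From the series, [s^2] F = 1/2; multiply by 2! = 2 to get 1.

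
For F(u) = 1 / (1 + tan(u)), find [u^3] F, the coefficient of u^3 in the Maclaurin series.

Expand as Σ (-1)^k u^k with u equal to the inner function's series.
F(0) = 1
F′(0) = -1
F′′(0) = 2
F′′′(0) = -8
Dividing each by k! gives the coefficients c_0, ..., c_3.

-4/3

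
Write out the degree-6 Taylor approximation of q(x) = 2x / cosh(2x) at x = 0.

20*x^5/3 - 4*x^3 + 2*x

Invert the denominator's series and multiply.
q(0) = 0
q′(0) = 2
q′′(0) = 0
q′′′(0) = -24
q^(4)(0) = 0
q^(5)(0) = 800
q^(6)(0) = 0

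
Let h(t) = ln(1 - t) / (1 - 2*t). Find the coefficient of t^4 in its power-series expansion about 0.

Multiply the numerator's expansion by the denominator's geometric series.
h(0) = 0
h′(0) = -1
h′′(0) = -5
h′′′(0) = -32
h^(4)(0) = -262
So c_4 = h^(4)(0)/4! = -131/12.

-131/12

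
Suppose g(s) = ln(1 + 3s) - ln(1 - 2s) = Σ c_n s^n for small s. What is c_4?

Add the two expansions coefficient-wise.
[s^0] = 0;  [s^1] = 5;  [s^2] = -5/2;  [s^3] = 35/3;  [s^4] = -65/4.

-65/4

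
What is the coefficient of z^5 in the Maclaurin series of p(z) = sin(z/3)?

Differentiate repeatedly and evaluate at the center.
[z^0] = 0;  [z^1] = 1/3;  [z^2] = 0;  [z^3] = -1/162;  [z^4] = 0;  [z^5] = 1/29160.
So c_5 = p^(5)(0)/5! = 1/29160.

1/29160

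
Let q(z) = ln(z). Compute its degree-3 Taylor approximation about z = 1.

(z - 1)^3/3 - (z - 1)^2/2 + (z - 1)

q(1) = 0
q′(1) = 1
q′′(1) = -1
q′′′(1) = 2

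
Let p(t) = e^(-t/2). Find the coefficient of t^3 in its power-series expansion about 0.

Use the known series and substitute for the argument.
So c_3 = p′′′(0)/3! = -1/48.

-1/48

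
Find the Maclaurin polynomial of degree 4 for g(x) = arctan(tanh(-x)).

2*x^3/3 - x

Substitute the inner expansion into the outer series and collect powers.
g(0) = 0
g′(0) = -1
g′′(0) = 0
g′′′(0) = 4
g^(4)(0) = 0
The Taylor polynomial is Σ g^(k)(0)/k! · x^k.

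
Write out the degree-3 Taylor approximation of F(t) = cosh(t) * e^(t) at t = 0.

2*t^3/3 + t^2 + t + 1

Multiply the two series term by term and collect like powers.
F(0) = 1
F′(0) = 1
F′′(0) = 2
F′′′(0) = 4
The Taylor polynomial is Σ F^(k)(0)/k! · t^k.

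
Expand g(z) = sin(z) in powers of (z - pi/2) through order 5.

(z - pi/2)^4/24 - (z - pi/2)^2/2 + 1

g(pi/2) = 1
g′(pi/2) = 0
g′′(pi/2) = -1
g′′′(pi/2) = 0
g^(4)(pi/2) = 1
g^(5)(pi/2) = 0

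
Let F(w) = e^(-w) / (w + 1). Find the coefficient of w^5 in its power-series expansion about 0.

-163/60

Multiply the numerator's expansion by the denominator's geometric series.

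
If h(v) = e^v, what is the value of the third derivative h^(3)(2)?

e^(2)

Use the known series and substitute for the argument.
The coefficient of (v - 2)^3 in the expansion is e^(2)/6, so h′′′(2) = 3! * (e^(2)/6) = e^(2).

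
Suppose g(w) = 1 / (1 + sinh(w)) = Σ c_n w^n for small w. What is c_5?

-181/120

Write 1/(1+u) = 1 - u + u^2 - u^3 + ... and substitute the series for u.
g(0) = 1
g′(0) = -1
g′′(0) = 2
g′′′(0) = -7
g^(4)(0) = 32
g^(5)(0) = -181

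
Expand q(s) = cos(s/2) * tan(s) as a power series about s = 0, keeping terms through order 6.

Multiply the two series term by term and collect like powers.

181*s^5/1920 + 5*s^3/24 + s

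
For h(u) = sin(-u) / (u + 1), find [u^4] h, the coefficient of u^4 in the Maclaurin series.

5/6

Multiply the numerator's expansion by the denominator's geometric series.
h(0) = 0
h′(0) = -1
h′′(0) = 2
h′′′(0) = -5
h^(4)(0) = 20
Then c_k = h^(k)(0)/k! gives each Taylor coefficient.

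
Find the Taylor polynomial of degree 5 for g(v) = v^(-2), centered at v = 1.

g(1) = 1
g′(1) = -2
g′′(1) = 6
g′′′(1) = -24
g^(4)(1) = 120
g^(5)(1) = -720

-6*(v - 1)^5 + 5*(v - 1)^4 - 4*(v - 1)^3 + 3*(v - 1)^2 - 2*(v - 1) + 1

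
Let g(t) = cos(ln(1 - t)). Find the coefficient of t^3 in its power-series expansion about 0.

-1/2

Plug the Maclaurin series of the inner function into that of the outer and collect terms.
g(0) = 1
g′(0) = 0
g′′(0) = -1
g′′′(0) = -3
The Taylor polynomial is Σ g^(k)(0)/k! · t^k.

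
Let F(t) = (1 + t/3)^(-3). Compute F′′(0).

4/3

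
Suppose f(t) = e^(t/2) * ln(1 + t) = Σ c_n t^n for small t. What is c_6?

-53/576

Multiply the two series term by term and collect like powers.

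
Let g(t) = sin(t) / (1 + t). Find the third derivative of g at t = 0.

5

Take the Cauchy product of the two expansions.
The coefficient of t^3 in the expansion is 5/6, so g′′′(0) = 3! * (5/6) = 5.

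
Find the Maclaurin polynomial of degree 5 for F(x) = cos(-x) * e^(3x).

Take the Cauchy product of the two expansions.
F(0) = 1
F′(0) = 3
F′′(0) = 8
F′′′(0) = 18
F^(4)(0) = 28
F^(5)(0) = -12
Dividing each by k! gives the coefficients c_0, ..., c_5.

-x^5/10 + 7*x^4/6 + 3*x^3 + 4*x^2 + 3*x + 1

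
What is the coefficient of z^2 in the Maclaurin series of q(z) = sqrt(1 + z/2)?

-1/32

Differentiate repeatedly and evaluate at the center.
[z^0] = 1;  [z^1] = 1/4;  [z^2] = -1/32.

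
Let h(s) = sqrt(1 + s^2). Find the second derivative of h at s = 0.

1

Use the known series and substitute for the argument.
The coefficient of s^2 in the expansion is 1/2, so h′′(0) = 2! * (1/2) = 1.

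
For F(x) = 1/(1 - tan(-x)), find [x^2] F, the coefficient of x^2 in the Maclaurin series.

Compose series: expand the inner function first, then feed it into the outer expansion.
F(0) = 1
F′(0) = -1
F′′(0) = 2
So c_2 = F′′(0)/2! = 1.

1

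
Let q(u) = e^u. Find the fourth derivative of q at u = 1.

e

Differentiate repeatedly and evaluate at the center.
From the series, [(u - 1)^4] q = e/24; multiply by 4! = 24 to get e.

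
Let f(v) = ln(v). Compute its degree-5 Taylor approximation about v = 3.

Apply the Taylor formula c_k = f^(k)(a)/k!.
f(3) = ln(3)
f′(3) = 1/3
f′′(3) = -1/9
f′′′(3) = 2/27
f^(4)(3) = -2/27
f^(5)(3) = 8/81

(v - 3)^5/1215 - (v - 3)^4/324 + (v - 3)^3/81 - (v - 3)^2/18 + (v - 3)/3 + ln(3)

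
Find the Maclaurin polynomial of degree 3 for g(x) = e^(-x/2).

g(0) = 1
g′(0) = -1/2
g′′(0) = 1/4
g′′′(0) = -1/8
Dividing each by k! gives the coefficients c_0, ..., c_3.

-x^3/48 + x^2/8 - x/2 + 1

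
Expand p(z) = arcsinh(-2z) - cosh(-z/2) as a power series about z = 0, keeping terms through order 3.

Combine the two series term by term.
p(0) = -1
p′(0) = -2
p′′(0) = -1/4
p′′′(0) = 8

4*z^3/3 - z^2/8 - 2*z - 1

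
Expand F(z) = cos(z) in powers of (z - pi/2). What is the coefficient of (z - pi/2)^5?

-1/120

F(pi/2) = 0
F′(pi/2) = -1
F′′(pi/2) = 0
F′′′(pi/2) = 1
F^(4)(pi/2) = 0
F^(5)(pi/2) = -1
Dividing each by k! gives the coefficients c_0, ..., c_5.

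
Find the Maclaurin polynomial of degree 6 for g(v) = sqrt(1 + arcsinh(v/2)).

Substitute the inner expansion into the outer series and collect powers.

-769*v^6/2949120 + 43*v^5/40960 + v^4/6144 - v^3/384 - v^2/32 + v/4 + 1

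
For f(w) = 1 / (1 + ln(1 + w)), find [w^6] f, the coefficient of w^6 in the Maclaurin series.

3289/360

Write 1/(1+u) = 1 - u + u^2 - u^3 + ... and substitute the series for u.
f(0) = 1
f′(0) = -1
f′′(0) = 3
f′′′(0) = -14
f^(4)(0) = 88
f^(5)(0) = -694
f^(6)(0) = 6578
So c_6 = f^(6)(0)/6! = 3289/360.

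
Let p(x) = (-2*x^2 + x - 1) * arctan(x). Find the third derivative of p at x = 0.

-10

Distribute the polynomial across the series and collect like powers.
The coefficient of x^3 in the expansion is -5/3, so p′′′(0) = 3! * (-5/3) = -10.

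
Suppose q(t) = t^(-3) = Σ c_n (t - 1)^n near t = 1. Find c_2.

6

[(t - 1)^0] = 1;  [(t - 1)^1] = -3;  [(t - 1)^2] = 6.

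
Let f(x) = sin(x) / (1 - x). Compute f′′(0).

2

Use 1/(1 - r) = Σ r^k on the denominator, then take the Cauchy product.
The coefficient of x^2 in the expansion is 1, so f′′(0) = 2! * (1) = 2.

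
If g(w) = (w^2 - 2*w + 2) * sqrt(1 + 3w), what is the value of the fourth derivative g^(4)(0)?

-2079/8

Multiply each power in the prefactor through the base expansion.
From the series, [w^4] g = -693/64; multiply by 4! = 24 to get -2079/8.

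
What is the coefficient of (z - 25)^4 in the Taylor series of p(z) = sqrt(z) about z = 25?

Apply the Taylor formula c_k = f^(k)(a)/k!.

-1/2000000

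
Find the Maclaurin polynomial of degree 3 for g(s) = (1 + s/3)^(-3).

-10*s^3/27 + 2*s^2/3 - s + 1

Compute the successive derivatives at the expansion point and divide by k!.
g(0) = 1
g′(0) = -1
g′′(0) = 4/3
g′′′(0) = -20/9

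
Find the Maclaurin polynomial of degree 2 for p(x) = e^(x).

x^2/2 + x + 1

p(0) = 1
p′(0) = 1
p′′(0) = 1
Then c_k = p^(k)(0)/k! gives each Taylor coefficient.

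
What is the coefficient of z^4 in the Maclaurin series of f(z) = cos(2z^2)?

c_4 = f^(4)(0)/4! = -2.

-2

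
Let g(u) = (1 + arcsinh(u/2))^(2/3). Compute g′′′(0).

Compose series: expand the inner function first, then feed it into the outer expansion.
The coefficient of u^3 in the expansion is -5/648, so g′′′(0) = 3! * (-5/648) = -5/108.

-5/108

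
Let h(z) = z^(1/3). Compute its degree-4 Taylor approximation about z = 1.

-10*(z - 1)^4/243 + 5*(z - 1)^3/81 - (z - 1)^2/9 + (z - 1)/3 + 1

Use the known series and substitute for the argument.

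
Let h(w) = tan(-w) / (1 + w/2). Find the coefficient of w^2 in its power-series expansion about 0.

Write out both Maclaurin series and multiply, keeping only the needed powers.
h(0) = 0
h′(0) = -1
h′′(0) = 1
Dividing each by k! gives the coefficients c_0, ..., c_2.

1/2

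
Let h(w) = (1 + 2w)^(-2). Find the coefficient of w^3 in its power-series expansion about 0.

-32

Differentiate repeatedly and evaluate at the center.
h(0) = 1
h′(0) = -4
h′′(0) = 24
h′′′(0) = -192
So c_3 = h′′′(0)/3! = -32.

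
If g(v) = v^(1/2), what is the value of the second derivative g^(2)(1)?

From the series, [(v - 1)^2] g = -1/8; multiply by 2! = 2 to get -1/4.

-1/4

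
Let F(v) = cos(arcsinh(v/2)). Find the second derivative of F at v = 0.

Plug the Maclaurin series of the inner function into that of the outer and collect terms.
From the series, [v^2] F = -1/8; multiply by 2! = 2 to get -1/4.

-1/4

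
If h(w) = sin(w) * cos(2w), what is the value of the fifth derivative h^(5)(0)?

Multiply the two series term by term and collect like powers.
The coefficient of w^5 in the expansion is 121/120, so h^(5)(0) = 5! * (121/120) = 121.

121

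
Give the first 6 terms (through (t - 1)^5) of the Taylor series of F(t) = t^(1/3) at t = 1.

F(1) = 1
F′(1) = 1/3
F′′(1) = -2/9
F′′′(1) = 10/27
F^(4)(1) = -80/81
F^(5)(1) = 880/243

22*(t - 1)^5/729 - 10*(t - 1)^4/243 + 5*(t - 1)^3/81 - (t - 1)^2/9 + (t - 1)/3 + 1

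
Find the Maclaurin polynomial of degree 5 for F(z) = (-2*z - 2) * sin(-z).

Multiply each power in the prefactor through the base expansion.

z^5/60 - z^4/3 - z^3/3 + 2*z^2 + 2*z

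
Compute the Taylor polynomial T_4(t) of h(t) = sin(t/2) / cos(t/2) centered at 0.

Invert the denominator's series and multiply.
[t^0] = 0;  [t^1] = 1/2;  [t^2] = 0;  [t^3] = 1/24;  [t^4] = 0.

t^3/24 + t/2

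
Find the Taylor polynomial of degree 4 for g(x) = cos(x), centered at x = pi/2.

(x - pi/2)^3/6 - (x - pi/2)

g(pi/2) = 0
g′(pi/2) = -1
g′′(pi/2) = 0
g′′′(pi/2) = 1
g^(4)(pi/2) = 0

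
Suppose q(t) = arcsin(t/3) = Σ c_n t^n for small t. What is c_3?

q(0) = 0
q′(0) = 1/3
q′′(0) = 0
q′′′(0) = 1/27
Then c_k = q^(k)(0)/k! gives each Taylor coefficient.

1/162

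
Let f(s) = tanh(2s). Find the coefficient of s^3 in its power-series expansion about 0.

Apply the Taylor formula c_k = f^(k)(a)/k!.
[s^0] = 0;  [s^1] = 2;  [s^2] = 0;  [s^3] = -8/3.

-8/3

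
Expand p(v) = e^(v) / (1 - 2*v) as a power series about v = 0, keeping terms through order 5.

Use 1/(1 - r) = Σ r^k on the denominator, then take the Cauchy product.
p(0) = 1
p′(0) = 3
p′′(0) = 13
p′′′(0) = 79
p^(4)(0) = 633
p^(5)(0) = 6331

6331*v^5/120 + 211*v^4/8 + 79*v^3/6 + 13*v^2/2 + 3*v + 1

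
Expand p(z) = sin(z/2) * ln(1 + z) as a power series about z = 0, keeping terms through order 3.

-z^3/4 + z^2/2

Expand each factor separately, then convolve coefficients.
p(0) = 0
p′(0) = 0
p′′(0) = 1
p′′′(0) = -3/2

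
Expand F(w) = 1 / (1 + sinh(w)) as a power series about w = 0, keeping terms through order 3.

-7*w^3/6 + w^2 - w + 1

Expand as Σ (-1)^k u^k with u equal to the inner function's series.
[w^0] = 1;  [w^1] = -1;  [w^2] = 1;  [w^3] = -7/6.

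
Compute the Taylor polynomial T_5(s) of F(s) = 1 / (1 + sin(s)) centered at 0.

-61*s^5/120 + 2*s^4/3 - 5*s^3/6 + s^2 - s + 1

Expand as Σ (-1)^k u^k with u equal to the inner function's series.
[s^0] = 1;  [s^1] = -1;  [s^2] = 1;  [s^3] = -5/6;  [s^4] = 2/3;  [s^5] = -61/120.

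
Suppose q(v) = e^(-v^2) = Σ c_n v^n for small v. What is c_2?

q(0) = 1
q′(0) = 0
q′′(0) = -2
Then c_k = q^(k)(0)/k! gives each Taylor coefficient.

-1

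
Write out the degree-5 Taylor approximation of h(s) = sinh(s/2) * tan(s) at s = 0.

3*s^4/16 + s^2/2

Multiply the two series term by term and collect like powers.
h(0) = 0
h′(0) = 0
h′′(0) = 1
h′′′(0) = 0
h^(4)(0) = 9/2
h^(5)(0) = 0
Then c_k = h^(k)(0)/k! gives each Taylor coefficient.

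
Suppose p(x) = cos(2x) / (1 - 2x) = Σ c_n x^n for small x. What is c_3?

Multiply the two series term by term and collect like powers.
p(0) = 1
p′(0) = 2
p′′(0) = 4
p′′′(0) = 24
So c_3 = p′′′(0)/3! = 4.

4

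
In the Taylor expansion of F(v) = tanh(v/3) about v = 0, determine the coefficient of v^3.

[v^0] = 0;  [v^1] = 1/3;  [v^2] = 0;  [v^3] = -1/81.

-1/81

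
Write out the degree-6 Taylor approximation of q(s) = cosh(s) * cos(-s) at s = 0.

Expand each factor separately, then convolve coefficients.
q(0) = 1
q′(0) = 0
q′′(0) = 0
q′′′(0) = 0
q^(4)(0) = -4
q^(5)(0) = 0
q^(6)(0) = 0
The Taylor polynomial is Σ q^(k)(0)/k! · s^k.

1 - s^4/6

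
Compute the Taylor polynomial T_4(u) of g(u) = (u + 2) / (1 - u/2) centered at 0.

u^4/4 + u^3/2 + u^2 + 2*u + 2

Shift and add copies of the series according to the polynomial's terms.
g(0) = 2
g′(0) = 2
g′′(0) = 2
g′′′(0) = 3
g^(4)(0) = 6
Then c_k = g^(k)(0)/k! gives each Taylor coefficient.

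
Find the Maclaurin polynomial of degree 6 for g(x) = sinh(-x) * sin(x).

Take the Cauchy product of the two expansions.
g(0) = 0
g′(0) = 0
g′′(0) = -2
g′′′(0) = 0
g^(4)(0) = 0
g^(5)(0) = 0
g^(6)(0) = 8
Then c_k = g^(k)(0)/k! gives each Taylor coefficient.

x^6/90 - x^2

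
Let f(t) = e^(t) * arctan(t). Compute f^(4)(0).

-4

Write out both Maclaurin series and multiply, keeping only the needed powers.
The coefficient of t^4 in the expansion is -1/6, so f^(4)(0) = 4! * (-1/6) = -4.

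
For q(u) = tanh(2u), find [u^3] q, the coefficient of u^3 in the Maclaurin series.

q(0) = 0
q′(0) = 2
q′′(0) = 0
q′′′(0) = -16

-8/3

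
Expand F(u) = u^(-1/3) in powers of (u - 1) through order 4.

35*(u - 1)^4/243 - 14*(u - 1)^3/81 + 2*(u - 1)^2/9 - (u - 1)/3 + 1

Differentiate repeatedly and evaluate at the center.
[(u - 1)^0] = 1;  [(u - 1)^1] = -1/3;  [(u - 1)^2] = 2/9;  [(u - 1)^3] = -14/81;  [(u - 1)^4] = 35/243.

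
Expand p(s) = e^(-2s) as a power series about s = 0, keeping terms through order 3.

Apply the Taylor formula c_k = f^(k)(a)/k!.
p(0) = 1
p′(0) = -2
p′′(0) = 4
p′′′(0) = -8

-4*s^3/3 + 2*s^2 - 2*s + 1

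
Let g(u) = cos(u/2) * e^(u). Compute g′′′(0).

1/4

Multiply the two series term by term and collect like powers.
The coefficient of u^3 in the expansion is 1/24, so g′′′(0) = 3! * (1/24) = 1/4.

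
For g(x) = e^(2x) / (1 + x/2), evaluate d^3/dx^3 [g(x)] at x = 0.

17/4

Take the Cauchy product of the two expansions.
The coefficient of x^3 in the expansion is 17/24, so g′′′(0) = 3! * (17/24) = 17/4.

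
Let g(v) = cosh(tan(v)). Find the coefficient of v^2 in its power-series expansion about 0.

Let u equal the inner series; expand the outer function in u and truncate.
g(0) = 1
g′(0) = 0
g′′(0) = 1
So c_2 = g′′(0)/2! = 1/2.

1/2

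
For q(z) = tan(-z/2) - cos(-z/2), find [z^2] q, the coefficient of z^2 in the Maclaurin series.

1/8

Add the two expansions coefficient-wise.
[z^0] = -1;  [z^1] = -1/2;  [z^2] = 1/8.
So c_2 = q′′(0)/2! = 1/8.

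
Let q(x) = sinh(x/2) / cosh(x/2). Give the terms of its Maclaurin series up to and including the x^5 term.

Write the quotient as an unknown series and match coefficients against numerator = denominator · series.
q(0) = 0
q′(0) = 1/2
q′′(0) = 0
q′′′(0) = -1/4
q^(4)(0) = 0
q^(5)(0) = 1/2

x^5/240 - x^3/24 + x/2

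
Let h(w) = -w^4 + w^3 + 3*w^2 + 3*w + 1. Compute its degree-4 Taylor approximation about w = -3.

h(-3) = -89
h′(-3) = 120
h′′(-3) = -120
h′′′(-3) = 78
h^(4)(-3) = -24
The Taylor polynomial is Σ h^(k)(-3)/k! · (w + 3)^k.

-(w + 3)^4 + 13*(w + 3)^3 - 60*(w + 3)^2 + 120*(w + 3) - 89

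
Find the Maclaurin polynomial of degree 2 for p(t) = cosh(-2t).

2*t^2 + 1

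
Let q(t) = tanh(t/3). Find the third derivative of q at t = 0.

-2/27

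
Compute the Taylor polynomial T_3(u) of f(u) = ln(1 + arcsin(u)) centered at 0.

u^3/2 - u^2/2 + u

Let u equal the inner series; expand the outer function in u and truncate.
[u^0] = 0;  [u^1] = 1;  [u^2] = -1/2;  [u^3] = 1/2.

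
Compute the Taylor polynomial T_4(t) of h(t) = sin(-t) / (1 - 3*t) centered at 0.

Expand 1/(denominator) as a geometric series and multiply by the numerator's series.
h(0) = 0
h′(0) = -1
h′′(0) = -6
h′′′(0) = -53
h^(4)(0) = -636

-53*t^4/2 - 53*t^3/6 - 3*t^2 - t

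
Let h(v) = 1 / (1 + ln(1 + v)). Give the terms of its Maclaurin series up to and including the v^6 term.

Expand as Σ (-1)^k u^k with u equal to the inner function's series.
[v^0] = 1;  [v^1] = -1;  [v^2] = 3/2;  [v^3] = -7/3;  [v^4] = 11/3;  [v^5] = -347/60;  [v^6] = 3289/360.

3289*v^6/360 - 347*v^5/60 + 11*v^4/3 - 7*v^3/3 + 3*v^2/2 - v + 1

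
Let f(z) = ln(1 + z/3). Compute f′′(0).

From the series, [z^2] f = -1/18; multiply by 2! = 2 to get -1/9.

-1/9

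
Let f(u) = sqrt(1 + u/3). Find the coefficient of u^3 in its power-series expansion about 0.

1/432

[u^0] = 1;  [u^1] = 1/6;  [u^2] = -1/72;  [u^3] = 1/432.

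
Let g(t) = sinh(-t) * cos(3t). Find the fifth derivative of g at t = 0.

-316

Write out both Maclaurin series and multiply, keeping only the needed powers.
From the series, [t^5] g = -79/30; multiply by 5! = 120 to get -316.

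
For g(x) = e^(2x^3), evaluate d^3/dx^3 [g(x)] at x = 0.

12

From the series, [x^3] g = 2; multiply by 3! = 6 to get 12.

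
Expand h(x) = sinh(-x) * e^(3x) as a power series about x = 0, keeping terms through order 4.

-5*x^4 - 14*x^3/3 - 3*x^2 - x

Multiply the two series term by term and collect like powers.
h(0) = 0
h′(0) = -1
h′′(0) = -6
h′′′(0) = -28
h^(4)(0) = -120
The Taylor polynomial is Σ h^(k)(0)/k! · x^k.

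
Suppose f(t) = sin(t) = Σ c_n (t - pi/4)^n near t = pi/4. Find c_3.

Apply the Taylor formula c_k = f^(k)(a)/k!.
[(t - pi/4)^0] = sqrt(2)/2;  [(t - pi/4)^1] = sqrt(2)/2;  [(t - pi/4)^2] = -sqrt(2)/4;  [(t - pi/4)^3] = -sqrt(2)/12.
So c_3 = f′′′(pi/4)/3! = -sqrt(2)/12.

-sqrt(2)/12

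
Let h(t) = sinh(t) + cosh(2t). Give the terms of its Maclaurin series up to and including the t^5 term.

t^5/120 + 2*t^4/3 + t^3/6 + 2*t^2 + t + 1

Expand each term separately and add.
[t^0] = 1;  [t^1] = 1;  [t^2] = 2;  [t^3] = 1/6;  [t^4] = 2/3;  [t^5] = 1/120.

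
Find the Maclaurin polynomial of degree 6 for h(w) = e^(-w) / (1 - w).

53*w^6/144 + 11*w^5/30 + 3*w^4/8 + w^3/3 + w^2/2 + 1

Take the Cauchy product of the two expansions.
h(0) = 1
h′(0) = 0
h′′(0) = 1
h′′′(0) = 2
h^(4)(0) = 9
h^(5)(0) = 44
h^(6)(0) = 265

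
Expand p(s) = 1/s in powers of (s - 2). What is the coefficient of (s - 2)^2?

1/8

p(2) = 1/2
p′(2) = -1/4
p′′(2) = 1/4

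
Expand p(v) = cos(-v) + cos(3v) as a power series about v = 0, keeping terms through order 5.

Combine the two series term by term.
[v^0] = 2;  [v^1] = 0;  [v^2] = -5;  [v^3] = 0;  [v^4] = 41/12;  [v^5] = 0.

41*v^4/12 - 5*v^2 + 2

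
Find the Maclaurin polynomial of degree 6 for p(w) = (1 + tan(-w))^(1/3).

-3947*w^6/32805 - 497*w^5/3645 - 28*w^4/243 - 14*w^3/81 - w^2/9 - w/3 + 1

Substitute the inner expansion into the outer series and collect powers.
[w^0] = 1;  [w^1] = -1/3;  [w^2] = -1/9;  [w^3] = -14/81;  [w^4] = -28/243;  [w^5] = -497/3645;  [w^6] = -3947/32805.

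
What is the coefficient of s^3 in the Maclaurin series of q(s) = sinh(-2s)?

[s^0] = 0;  [s^1] = -2;  [s^2] = 0;  [s^3] = -4/3.
So c_3 = q′′′(0)/3! = -4/3.

-4/3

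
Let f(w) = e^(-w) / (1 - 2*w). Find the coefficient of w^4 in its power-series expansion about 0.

233/24

Expand 1/(denominator) as a geometric series and multiply by the numerator's series.
[w^0] = 1;  [w^1] = 1;  [w^2] = 5/2;  [w^3] = 29/6;  [w^4] = 233/24.
So c_4 = f^(4)(0)/4! = 233/24.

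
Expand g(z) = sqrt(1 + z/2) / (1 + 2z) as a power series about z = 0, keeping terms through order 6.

Multiply the two series term by term and collect like powers.
[z^0] = 1;  [z^1] = -7/4;  [z^2] = 111/32;  [z^3] = -887/128;  [z^4] = 28379/2048;  [z^5] = -227025/8192;  [z^6] = 3632379/65536.

3632379*z^6/65536 - 227025*z^5/8192 + 28379*z^4/2048 - 887*z^3/128 + 111*z^2/32 - 7*z/4 + 1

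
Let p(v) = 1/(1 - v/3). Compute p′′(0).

2/9

The coefficient of v^2 in the expansion is 1/9, so p′′(0) = 2! * (1/9) = 2/9.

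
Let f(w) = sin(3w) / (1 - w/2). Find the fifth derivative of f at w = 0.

Expand each factor separately, then convolve coefficients.
The coefficient of w^5 in the expansion is 87/80, so f^(5)(0) = 5! * (87/80) = 261/2.

261/2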